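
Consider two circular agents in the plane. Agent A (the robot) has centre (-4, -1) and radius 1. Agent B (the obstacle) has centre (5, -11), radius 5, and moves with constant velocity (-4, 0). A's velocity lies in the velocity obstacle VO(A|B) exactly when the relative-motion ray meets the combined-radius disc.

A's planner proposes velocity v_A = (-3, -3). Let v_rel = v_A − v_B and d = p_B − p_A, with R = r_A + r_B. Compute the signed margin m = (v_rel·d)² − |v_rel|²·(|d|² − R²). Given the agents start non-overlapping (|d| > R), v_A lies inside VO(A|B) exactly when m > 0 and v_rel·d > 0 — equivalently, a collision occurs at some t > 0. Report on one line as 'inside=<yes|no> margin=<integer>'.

d = (9, -10),  |d|² = 181;  R = 1+5 = 6,  c = 181−6² = 145
v_rel = (1, -3),  |v_rel|² = 10;  v_rel·d = (1)·(9) + (-3)·(-10) = 39
10·t² − 78·t + 145 = 0  ⇒  m = 39² − 10·145 = 71
m = 71 > 0,  v_rel·d = 39 > 0  ⇒  inside

inside=yes margin=71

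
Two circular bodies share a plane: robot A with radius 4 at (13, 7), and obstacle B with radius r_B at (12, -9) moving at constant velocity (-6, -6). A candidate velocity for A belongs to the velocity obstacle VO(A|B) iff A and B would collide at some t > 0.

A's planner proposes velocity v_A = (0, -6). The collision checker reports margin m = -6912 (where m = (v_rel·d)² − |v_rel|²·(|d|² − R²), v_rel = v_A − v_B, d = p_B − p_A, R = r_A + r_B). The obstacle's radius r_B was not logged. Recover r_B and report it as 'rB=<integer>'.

m = -6912
d = (-1, -16);  v_rel = (6, 0),  |v_rel|² = 36
v_rel×d = (6)·(-16) − (0)·(-1) = -96
since m = R²·36 − (-96)²:  R² = (9216 + -6912) / 36 = 64
R = √64 = 8  ⇒  r_B = 8 − 4 = 4

rB=4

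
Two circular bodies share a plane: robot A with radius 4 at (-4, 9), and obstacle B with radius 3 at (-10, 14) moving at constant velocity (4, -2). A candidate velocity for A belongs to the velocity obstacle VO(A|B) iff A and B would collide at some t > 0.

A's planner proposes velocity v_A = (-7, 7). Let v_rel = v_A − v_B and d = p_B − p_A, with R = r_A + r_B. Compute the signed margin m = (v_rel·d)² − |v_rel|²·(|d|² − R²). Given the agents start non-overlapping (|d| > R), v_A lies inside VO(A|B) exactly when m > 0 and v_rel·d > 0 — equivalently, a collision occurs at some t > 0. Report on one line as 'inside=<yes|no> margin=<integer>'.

d = (-6, 5),  |d|² = 61;  R = 4+3 = 7,  c = 61−7² = 12
v_rel = (-11, 9),  |v_rel|² = 202;  v_rel·d = (-11)·(-6) + (9)·(5) = 111
202·t² − 222·t + 12 = 0  ⇒  m = 111² − 202·12 = 9897
m = 9897 > 0,  v_rel·d = 111 > 0  ⇒  inside

inside=yes margin=9897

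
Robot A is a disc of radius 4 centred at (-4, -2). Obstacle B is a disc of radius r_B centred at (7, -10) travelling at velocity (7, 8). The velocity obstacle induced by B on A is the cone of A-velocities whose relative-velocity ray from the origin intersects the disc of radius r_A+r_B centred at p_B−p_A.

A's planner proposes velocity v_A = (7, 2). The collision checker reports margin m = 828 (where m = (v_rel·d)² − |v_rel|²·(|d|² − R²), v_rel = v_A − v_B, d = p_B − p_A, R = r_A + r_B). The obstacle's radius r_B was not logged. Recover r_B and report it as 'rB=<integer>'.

m = 828
d = (11, -8);  v_rel = (0, -6),  |v_rel|² = 36
v_rel×d = (0)·(-8) − (-6)·(11) = 66
since m = R²·36 − 66²:  R² = (4356 + 828) / 36 = 144
R = √144 = 12  ⇒  r_B = 12 − 4 = 8

rB=8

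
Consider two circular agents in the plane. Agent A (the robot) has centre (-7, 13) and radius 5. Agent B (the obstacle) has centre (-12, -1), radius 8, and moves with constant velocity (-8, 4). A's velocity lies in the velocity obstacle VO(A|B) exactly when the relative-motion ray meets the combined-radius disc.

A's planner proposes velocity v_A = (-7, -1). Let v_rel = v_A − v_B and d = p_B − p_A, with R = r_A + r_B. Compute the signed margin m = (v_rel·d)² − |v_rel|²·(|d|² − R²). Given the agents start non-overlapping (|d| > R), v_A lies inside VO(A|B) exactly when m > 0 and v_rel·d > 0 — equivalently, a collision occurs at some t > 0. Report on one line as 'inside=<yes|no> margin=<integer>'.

d = (-5, -14),  |d|² = 221;  R = 5+8 = 13,  c = 221−13² = 52
v_rel = (1, -5),  |v_rel|² = 26;  v_rel·d = (1)·(-5) + (-5)·(-14) = 65
26·t² − 130·t + 52 = 0  ⇒  m = 65² − 26·52 = 2873
m = 2873 > 0,  v_rel·d = 65 > 0  ⇒  inside

inside=yes margin=2873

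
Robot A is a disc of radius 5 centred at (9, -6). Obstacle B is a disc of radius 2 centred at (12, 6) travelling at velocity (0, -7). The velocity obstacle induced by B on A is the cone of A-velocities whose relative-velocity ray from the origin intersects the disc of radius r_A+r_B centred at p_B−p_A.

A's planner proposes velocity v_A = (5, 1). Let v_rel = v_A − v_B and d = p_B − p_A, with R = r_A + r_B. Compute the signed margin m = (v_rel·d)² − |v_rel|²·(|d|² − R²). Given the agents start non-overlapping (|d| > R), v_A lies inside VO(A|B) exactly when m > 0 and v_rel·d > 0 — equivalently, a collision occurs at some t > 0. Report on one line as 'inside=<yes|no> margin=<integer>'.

d = (3, 12),  |d|² = 153;  R = 5+2 = 7,  c = 153−7² = 104
v_rel = (5, 8),  |v_rel|² = 89;  v_rel·d = (5)·(3) + (8)·(12) = 111
89·t² − 222·t + 104 = 0  ⇒  m = 111² − 89·104 = 3065
m = 3065 > 0,  v_rel·d = 111 > 0  ⇒  inside

inside=yes margin=3065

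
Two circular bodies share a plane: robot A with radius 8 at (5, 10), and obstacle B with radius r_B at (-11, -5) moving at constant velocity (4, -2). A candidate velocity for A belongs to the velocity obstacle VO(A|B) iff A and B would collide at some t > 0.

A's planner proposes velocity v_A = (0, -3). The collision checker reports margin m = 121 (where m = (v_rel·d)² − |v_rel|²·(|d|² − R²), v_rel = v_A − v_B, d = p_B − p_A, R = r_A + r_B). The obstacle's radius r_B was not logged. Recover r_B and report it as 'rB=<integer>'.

m = 121
d = (-16, -15);  v_rel = (-4, -1),  |v_rel|² = 17
v_rel×d = (-4)·(-15) − (-1)·(-16) = 44
since m = R²·17 − 44²:  R² = (1936 + 121) / 17 = 121
R = √121 = 11  ⇒  r_B = 11 − 8 = 3

rB=3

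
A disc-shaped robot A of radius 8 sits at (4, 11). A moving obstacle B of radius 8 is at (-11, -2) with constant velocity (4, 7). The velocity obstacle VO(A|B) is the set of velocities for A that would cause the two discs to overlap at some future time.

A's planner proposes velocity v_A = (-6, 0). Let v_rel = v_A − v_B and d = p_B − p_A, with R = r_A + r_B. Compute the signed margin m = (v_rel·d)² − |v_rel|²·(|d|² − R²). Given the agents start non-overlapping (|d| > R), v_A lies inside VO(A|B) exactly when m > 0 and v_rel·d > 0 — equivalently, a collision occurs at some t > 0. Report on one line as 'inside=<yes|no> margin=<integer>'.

d = (-15, -13),  |d|² = 394;  R = 8+8 = 16,  c = 394−16² = 138
v_rel = (-10, -7),  |v_rel|² = 149;  v_rel·d = (-10)·(-15) + (-7)·(-13) = 241
149·t² − 482·t + 138 = 0  ⇒  m = 241² − 149·138 = 37519
m = 37519 > 0,  v_rel·d = 241 > 0  ⇒  inside

inside=yes margin=37519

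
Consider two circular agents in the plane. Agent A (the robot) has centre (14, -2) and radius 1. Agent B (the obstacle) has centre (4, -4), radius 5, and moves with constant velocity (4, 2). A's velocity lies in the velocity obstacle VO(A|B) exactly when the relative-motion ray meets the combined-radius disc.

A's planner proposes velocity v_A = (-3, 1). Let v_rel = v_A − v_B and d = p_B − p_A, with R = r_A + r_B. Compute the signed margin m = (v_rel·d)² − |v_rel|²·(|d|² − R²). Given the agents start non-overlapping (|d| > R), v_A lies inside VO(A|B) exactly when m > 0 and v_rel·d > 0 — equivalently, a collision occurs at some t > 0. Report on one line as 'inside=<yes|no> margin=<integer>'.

d = (-10, -2),  |d|² = 104;  R = 1+5 = 6,  c = 104−6² = 68
v_rel = (-7, -1),  |v_rel|² = 50;  v_rel·d = (-7)·(-10) + (-1)·(-2) = 72
50·t² − 144·t + 68 = 0  ⇒  m = 72² − 50·68 = 1784
m = 1784 > 0,  v_rel·d = 72 > 0  ⇒  inside

inside=yes margin=1784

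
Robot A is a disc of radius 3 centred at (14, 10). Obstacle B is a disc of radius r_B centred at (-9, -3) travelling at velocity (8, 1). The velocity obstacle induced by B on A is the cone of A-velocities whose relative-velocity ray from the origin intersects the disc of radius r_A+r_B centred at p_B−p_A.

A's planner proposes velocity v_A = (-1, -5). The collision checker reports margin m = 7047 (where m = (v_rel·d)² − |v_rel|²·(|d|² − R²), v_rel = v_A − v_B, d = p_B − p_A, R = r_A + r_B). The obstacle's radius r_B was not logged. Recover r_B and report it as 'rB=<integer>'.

m = 7047
d = (-23, -13);  v_rel = (-9, -6),  |v_rel|² = 117
v_rel×d = (-9)·(-13) − (-6)·(-23) = -21
since m = R²·117 − (-21)²:  R² = (441 + 7047) / 117 = 64
R = √64 = 8  ⇒  r_B = 8 − 3 = 5

rB=5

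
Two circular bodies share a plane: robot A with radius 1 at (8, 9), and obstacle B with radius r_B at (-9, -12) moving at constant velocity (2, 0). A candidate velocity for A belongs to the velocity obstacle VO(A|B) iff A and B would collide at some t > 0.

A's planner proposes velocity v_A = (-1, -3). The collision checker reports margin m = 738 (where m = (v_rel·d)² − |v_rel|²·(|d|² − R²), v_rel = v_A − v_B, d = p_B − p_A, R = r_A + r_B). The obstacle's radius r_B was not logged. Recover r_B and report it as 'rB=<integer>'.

m = 738
d = (-17, -21);  v_rel = (-3, -3),  |v_rel|² = 18
v_rel×d = (-3)·(-21) − (-3)·(-17) = 12
since m = R²·18 − 12²:  R² = (144 + 738) / 18 = 49
R = √49 = 7  ⇒  r_B = 7 − 1 = 6

rB=6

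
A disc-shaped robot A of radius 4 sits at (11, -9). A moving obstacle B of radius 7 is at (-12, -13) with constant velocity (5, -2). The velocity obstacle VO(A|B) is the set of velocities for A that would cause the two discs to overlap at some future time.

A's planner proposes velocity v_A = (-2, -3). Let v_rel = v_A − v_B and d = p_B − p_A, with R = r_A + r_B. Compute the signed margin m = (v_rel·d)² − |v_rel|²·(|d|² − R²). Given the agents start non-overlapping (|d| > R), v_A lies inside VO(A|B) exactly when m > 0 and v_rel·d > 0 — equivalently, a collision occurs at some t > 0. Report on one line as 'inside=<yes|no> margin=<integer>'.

d = (-23, -4),  |d|² = 545;  R = 4+7 = 11,  c = 545−11² = 424
v_rel = (-7, -1),  |v_rel|² = 50;  v_rel·d = (-7)·(-23) + (-1)·(-4) = 165
50·t² − 330·t + 424 = 0  ⇒  m = 165² − 50·424 = 6025
m = 6025 > 0,  v_rel·d = 165 > 0  ⇒  inside

inside=yes margin=6025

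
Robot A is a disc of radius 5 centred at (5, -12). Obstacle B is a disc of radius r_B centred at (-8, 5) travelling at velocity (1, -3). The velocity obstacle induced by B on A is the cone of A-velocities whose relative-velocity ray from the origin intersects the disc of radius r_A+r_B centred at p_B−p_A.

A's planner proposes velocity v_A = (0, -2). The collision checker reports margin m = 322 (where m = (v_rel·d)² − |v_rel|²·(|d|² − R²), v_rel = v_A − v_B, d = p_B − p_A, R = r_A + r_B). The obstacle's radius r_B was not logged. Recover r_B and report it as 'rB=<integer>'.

m = 322
d = (-13, 17);  v_rel = (-1, 1),  |v_rel|² = 2
v_rel×d = (-1)·(17) − (1)·(-13) = -4
since m = R²·2 − (-4)²:  R² = (16 + 322) / 2 = 169
R = √169 = 13  ⇒  r_B = 13 − 5 = 8

rB=8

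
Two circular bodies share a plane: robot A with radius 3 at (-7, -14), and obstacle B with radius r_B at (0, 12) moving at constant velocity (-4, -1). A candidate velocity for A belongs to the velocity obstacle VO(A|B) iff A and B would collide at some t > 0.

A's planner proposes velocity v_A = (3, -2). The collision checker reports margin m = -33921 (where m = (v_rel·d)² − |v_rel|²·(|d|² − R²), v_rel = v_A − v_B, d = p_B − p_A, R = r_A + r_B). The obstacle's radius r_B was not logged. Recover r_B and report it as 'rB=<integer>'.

m = -33921
d = (7, 26);  v_rel = (7, -1),  |v_rel|² = 50
v_rel×d = (7)·(26) − (-1)·(7) = 189
since m = R²·50 − 189²:  R² = (35721 + -33921) / 50 = 36
R = √36 = 6  ⇒  r_B = 6 − 3 = 3

rB=3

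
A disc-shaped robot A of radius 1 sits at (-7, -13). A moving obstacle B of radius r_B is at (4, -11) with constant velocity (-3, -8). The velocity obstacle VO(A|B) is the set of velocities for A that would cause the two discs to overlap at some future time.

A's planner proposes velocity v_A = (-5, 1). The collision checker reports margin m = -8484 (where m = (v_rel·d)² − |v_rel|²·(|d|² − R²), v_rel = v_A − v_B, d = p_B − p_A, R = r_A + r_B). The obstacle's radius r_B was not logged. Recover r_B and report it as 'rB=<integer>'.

m = -8484
d = (11, 2);  v_rel = (-2, 9),  |v_rel|² = 85
v_rel×d = (-2)·(2) − (9)·(11) = -103
since m = R²·85 − (-103)²:  R² = (10609 + -8484) / 85 = 25
R = √25 = 5  ⇒  r_B = 5 − 1 = 4

rB=4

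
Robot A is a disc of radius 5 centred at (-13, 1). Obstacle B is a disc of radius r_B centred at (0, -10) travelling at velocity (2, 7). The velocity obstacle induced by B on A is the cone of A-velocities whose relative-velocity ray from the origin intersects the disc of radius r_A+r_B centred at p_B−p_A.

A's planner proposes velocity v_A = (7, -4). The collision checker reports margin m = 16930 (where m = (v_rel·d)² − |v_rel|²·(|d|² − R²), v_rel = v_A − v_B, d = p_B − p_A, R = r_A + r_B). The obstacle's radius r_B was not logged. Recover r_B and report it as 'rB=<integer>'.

m = 16930
d = (13, -11);  v_rel = (5, -11),  |v_rel|² = 146
v_rel×d = (5)·(-11) − (-11)·(13) = 88
since m = R²·146 − 88²:  R² = (7744 + 16930) / 146 = 169
R = √169 = 13  ⇒  r_B = 13 − 5 = 8

rB=8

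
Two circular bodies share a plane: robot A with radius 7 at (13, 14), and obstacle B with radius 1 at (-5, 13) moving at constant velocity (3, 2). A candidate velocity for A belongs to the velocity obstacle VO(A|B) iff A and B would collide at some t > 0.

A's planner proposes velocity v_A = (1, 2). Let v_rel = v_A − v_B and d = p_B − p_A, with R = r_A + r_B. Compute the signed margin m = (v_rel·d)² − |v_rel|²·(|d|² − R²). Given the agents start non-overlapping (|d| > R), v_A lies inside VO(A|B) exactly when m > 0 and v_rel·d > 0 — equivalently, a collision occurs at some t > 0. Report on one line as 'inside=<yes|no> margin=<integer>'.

d = (-18, -1),  |d|² = 325;  R = 7+1 = 8,  c = 325−8² = 261
v_rel = (-2, 0),  |v_rel|² = 4;  v_rel·d = (-2)·(-18) + (0)·(-1) = 36
4·t² − 72·t + 261 = 0  ⇒  m = 36² − 4·261 = 252
m = 252 > 0,  v_rel·d = 36 > 0  ⇒  inside

inside=yes margin=252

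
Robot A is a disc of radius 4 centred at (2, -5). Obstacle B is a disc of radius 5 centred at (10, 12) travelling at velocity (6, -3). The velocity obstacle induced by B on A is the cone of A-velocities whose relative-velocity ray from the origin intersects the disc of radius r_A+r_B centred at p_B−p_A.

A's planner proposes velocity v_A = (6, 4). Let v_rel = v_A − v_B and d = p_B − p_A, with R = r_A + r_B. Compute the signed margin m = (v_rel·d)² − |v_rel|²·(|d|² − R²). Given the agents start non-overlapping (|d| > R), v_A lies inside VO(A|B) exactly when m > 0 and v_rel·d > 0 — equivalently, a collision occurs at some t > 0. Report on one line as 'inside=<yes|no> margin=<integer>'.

d = (8, 17),  |d|² = 353;  R = 4+5 = 9,  c = 353−9² = 272
v_rel = (0, 7),  |v_rel|² = 49;  v_rel·d = (0)·(8) + (7)·(17) = 119
49·t² − 238·t + 272 = 0  ⇒  m = 119² − 49·272 = 833
m = 833 > 0,  v_rel·d = 119 > 0  ⇒  inside

inside=yes margin=833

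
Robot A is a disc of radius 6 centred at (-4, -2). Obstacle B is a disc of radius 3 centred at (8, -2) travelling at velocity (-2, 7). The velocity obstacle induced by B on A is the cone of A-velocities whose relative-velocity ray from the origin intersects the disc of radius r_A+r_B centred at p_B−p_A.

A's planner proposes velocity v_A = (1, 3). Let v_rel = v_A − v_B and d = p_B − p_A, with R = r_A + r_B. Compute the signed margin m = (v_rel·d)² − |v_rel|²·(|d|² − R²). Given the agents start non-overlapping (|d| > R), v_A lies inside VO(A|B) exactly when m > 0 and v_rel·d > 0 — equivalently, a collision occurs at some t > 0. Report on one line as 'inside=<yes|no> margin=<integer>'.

d = (12, 0),  |d|² = 144;  R = 6+3 = 9,  c = 144−9² = 63
v_rel = (3, -4),  |v_rel|² = 25;  v_rel·d = (3)·(12) + (-4)·(0) = 36
25·t² − 72·t + 63 = 0  ⇒  m = 36² − 25·63 = -279
m = -279 < 0,  v_rel·d = 36 > 0  ⇒  outside

inside=no margin=-279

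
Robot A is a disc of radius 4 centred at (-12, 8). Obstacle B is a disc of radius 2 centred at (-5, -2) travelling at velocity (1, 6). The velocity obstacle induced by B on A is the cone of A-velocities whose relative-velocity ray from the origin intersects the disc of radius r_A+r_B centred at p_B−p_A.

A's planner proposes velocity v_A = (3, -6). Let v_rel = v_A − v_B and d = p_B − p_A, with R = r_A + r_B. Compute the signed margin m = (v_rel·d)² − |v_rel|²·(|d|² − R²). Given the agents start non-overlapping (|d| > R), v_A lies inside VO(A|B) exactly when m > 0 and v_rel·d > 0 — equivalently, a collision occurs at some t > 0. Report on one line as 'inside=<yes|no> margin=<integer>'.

d = (7, -10),  |d|² = 149;  R = 4+2 = 6,  c = 149−6² = 113
v_rel = (2, -12),  |v_rel|² = 148;  v_rel·d = (2)·(7) + (-12)·(-10) = 134
148·t² − 268·t + 113 = 0  ⇒  m = 134² − 148·113 = 1232
m = 1232 > 0,  v_rel·d = 134 > 0  ⇒  inside

inside=yes margin=1232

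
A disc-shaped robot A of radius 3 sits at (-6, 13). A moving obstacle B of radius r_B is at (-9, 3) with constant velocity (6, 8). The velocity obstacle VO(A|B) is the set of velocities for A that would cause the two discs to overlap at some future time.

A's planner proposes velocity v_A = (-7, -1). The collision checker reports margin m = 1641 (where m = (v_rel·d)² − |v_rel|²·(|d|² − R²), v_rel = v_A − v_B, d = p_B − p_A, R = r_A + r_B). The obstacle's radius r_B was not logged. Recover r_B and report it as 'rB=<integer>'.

m = 1641
d = (-3, -10);  v_rel = (-13, -9),  |v_rel|² = 250
v_rel×d = (-13)·(-10) − (-9)·(-3) = 103
since m = R²·250 − 103²:  R² = (10609 + 1641) / 250 = 49
R = √49 = 7  ⇒  r_B = 7 − 3 = 4

rB=4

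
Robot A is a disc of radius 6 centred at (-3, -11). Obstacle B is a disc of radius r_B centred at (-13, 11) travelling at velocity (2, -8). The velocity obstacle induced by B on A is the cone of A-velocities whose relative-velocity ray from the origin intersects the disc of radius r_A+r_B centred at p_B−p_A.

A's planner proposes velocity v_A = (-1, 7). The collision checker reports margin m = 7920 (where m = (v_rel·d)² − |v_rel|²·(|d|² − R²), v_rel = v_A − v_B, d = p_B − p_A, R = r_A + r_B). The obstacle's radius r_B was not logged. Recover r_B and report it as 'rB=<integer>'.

m = 7920
d = (-10, 22);  v_rel = (-3, 15),  |v_rel|² = 234
v_rel×d = (-3)·(22) − (15)·(-10) = 84
since m = R²·234 − 84²:  R² = (7056 + 7920) / 234 = 64
R = √64 = 8  ⇒  r_B = 8 − 6 = 2

rB=2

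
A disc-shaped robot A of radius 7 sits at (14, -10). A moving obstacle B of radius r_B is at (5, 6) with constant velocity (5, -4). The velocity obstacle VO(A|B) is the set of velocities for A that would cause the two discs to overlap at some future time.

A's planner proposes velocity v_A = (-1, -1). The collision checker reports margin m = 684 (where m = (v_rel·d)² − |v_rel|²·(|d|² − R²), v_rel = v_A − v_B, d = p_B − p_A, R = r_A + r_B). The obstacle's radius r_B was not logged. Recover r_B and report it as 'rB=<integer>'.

m = 684
d = (-9, 16);  v_rel = (-6, 3),  |v_rel|² = 45
v_rel×d = (-6)·(16) − (3)·(-9) = -69
since m = R²·45 − (-69)²:  R² = (4761 + 684) / 45 = 121
R = √121 = 11  ⇒  r_B = 11 − 7 = 4

rB=4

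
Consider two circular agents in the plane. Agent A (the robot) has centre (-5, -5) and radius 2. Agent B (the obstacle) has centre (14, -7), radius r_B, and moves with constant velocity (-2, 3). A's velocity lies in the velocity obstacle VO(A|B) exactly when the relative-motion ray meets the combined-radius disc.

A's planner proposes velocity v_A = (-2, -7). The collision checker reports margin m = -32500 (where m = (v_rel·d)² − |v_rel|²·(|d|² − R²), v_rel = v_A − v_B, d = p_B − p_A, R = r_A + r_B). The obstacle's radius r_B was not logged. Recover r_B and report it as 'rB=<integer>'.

m = -32500
d = (19, -2);  v_rel = (0, -10),  |v_rel|² = 100
v_rel×d = (0)·(-2) − (-10)·(19) = 190
since m = R²·100 − 190²:  R² = (36100 + -32500) / 100 = 36
R = √36 = 6  ⇒  r_B = 6 − 2 = 4

rB=4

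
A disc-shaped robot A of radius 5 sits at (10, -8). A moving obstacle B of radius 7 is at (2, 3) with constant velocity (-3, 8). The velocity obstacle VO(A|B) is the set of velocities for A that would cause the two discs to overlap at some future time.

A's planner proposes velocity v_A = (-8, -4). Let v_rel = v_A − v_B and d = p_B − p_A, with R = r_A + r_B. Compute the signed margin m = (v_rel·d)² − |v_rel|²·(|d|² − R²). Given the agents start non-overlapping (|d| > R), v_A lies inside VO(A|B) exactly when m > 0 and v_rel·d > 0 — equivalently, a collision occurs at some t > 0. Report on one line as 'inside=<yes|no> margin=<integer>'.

d = (-8, 11),  |d|² = 185;  R = 5+7 = 12,  c = 185−12² = 41
v_rel = (-5, -12),  |v_rel|² = 169;  v_rel·d = (-5)·(-8) + (-12)·(11) = -92
169·t² + 184·t + 41 = 0  ⇒  m = (-92)² − 169·41 = 1535
m = 1535 > 0,  v_rel·d = -92 < 0  ⇒  outside

inside=no margin=1535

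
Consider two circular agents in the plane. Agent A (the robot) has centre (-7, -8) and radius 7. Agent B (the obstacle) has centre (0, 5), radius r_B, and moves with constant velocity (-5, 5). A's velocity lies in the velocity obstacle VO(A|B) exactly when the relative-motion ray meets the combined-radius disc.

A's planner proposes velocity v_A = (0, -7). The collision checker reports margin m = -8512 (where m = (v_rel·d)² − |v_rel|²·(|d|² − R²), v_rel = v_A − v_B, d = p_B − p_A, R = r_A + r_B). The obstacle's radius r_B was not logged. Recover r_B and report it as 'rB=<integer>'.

m = -8512
d = (7, 13);  v_rel = (5, -12),  |v_rel|² = 169
v_rel×d = (5)·(13) − (-12)·(7) = 149
since m = R²·169 − 149²:  R² = (22201 + -8512) / 169 = 81
R = √81 = 9  ⇒  r_B = 9 − 7 = 2

rB=2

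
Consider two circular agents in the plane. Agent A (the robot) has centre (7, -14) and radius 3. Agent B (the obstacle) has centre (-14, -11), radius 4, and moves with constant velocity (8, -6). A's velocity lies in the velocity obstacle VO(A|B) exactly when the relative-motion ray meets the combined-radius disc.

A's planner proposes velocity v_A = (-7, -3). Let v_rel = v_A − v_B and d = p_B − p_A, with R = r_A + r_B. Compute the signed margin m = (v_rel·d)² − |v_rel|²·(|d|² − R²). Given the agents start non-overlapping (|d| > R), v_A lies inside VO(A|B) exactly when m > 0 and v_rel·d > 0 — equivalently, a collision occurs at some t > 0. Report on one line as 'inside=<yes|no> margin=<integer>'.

d = (-21, 3),  |d|² = 450;  R = 3+4 = 7,  c = 450−7² = 401
v_rel = (-15, 3),  |v_rel|² = 234;  v_rel·d = (-15)·(-21) + (3)·(3) = 324
234·t² − 648·t + 401 = 0  ⇒  m = 324² − 234·401 = 11142
m = 11142 > 0,  v_rel·d = 324 > 0  ⇒  inside

inside=yes margin=11142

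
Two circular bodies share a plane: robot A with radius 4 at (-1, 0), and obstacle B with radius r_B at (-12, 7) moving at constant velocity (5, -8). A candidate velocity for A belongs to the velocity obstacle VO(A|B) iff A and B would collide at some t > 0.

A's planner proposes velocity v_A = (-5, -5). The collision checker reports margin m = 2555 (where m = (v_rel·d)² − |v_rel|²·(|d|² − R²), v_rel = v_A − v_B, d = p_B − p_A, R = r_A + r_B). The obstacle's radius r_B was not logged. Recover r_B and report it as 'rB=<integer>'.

m = 2555
d = (-11, 7);  v_rel = (-10, 3),  |v_rel|² = 109
v_rel×d = (-10)·(7) − (3)·(-11) = -37
since m = R²·109 − (-37)²:  R² = (1369 + 2555) / 109 = 36
R = √36 = 6  ⇒  r_B = 6 − 4 = 2

rB=2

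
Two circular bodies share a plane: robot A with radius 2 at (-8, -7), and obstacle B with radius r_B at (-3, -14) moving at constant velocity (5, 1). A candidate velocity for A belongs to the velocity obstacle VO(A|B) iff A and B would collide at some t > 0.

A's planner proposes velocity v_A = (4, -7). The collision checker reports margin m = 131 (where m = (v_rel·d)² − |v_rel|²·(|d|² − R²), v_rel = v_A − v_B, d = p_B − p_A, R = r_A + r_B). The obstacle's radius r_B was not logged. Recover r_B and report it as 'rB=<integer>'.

m = 131
d = (5, -7);  v_rel = (-1, -8),  |v_rel|² = 65
v_rel×d = (-1)·(-7) − (-8)·(5) = 47
since m = R²·65 − 47²:  R² = (2209 + 131) / 65 = 36
R = √36 = 6  ⇒  r_B = 6 − 2 = 4

rB=4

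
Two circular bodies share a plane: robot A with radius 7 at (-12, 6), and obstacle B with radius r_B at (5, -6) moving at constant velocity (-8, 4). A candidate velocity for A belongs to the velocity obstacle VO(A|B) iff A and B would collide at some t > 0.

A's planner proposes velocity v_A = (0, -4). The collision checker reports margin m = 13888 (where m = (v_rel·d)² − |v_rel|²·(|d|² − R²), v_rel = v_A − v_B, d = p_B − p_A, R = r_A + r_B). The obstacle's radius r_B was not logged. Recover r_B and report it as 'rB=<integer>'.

m = 13888
d = (17, -12);  v_rel = (8, -8),  |v_rel|² = 128
v_rel×d = (8)·(-12) − (-8)·(17) = 40
since m = R²·128 − 40²:  R² = (1600 + 13888) / 128 = 121
R = √121 = 11  ⇒  r_B = 11 − 7 = 4

rB=4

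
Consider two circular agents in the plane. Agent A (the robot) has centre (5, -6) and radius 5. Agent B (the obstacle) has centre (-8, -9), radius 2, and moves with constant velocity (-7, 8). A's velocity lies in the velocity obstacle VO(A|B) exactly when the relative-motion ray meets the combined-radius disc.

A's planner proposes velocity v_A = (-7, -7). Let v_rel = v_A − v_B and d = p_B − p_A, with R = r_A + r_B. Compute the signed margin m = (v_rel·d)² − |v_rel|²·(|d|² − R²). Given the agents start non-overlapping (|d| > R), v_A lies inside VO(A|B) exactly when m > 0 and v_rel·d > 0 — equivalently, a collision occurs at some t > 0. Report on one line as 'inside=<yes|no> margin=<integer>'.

d = (-13, -3),  |d|² = 178;  R = 5+2 = 7,  c = 178−7² = 129
v_rel = (0, -15),  |v_rel|² = 225;  v_rel·d = (0)·(-13) + (-15)·(-3) = 45
225·t² − 90·t + 129 = 0  ⇒  m = 45² − 225·129 = -27000
m = -27000 < 0,  v_rel·d = 45 > 0  ⇒  outside

inside=no margin=-27000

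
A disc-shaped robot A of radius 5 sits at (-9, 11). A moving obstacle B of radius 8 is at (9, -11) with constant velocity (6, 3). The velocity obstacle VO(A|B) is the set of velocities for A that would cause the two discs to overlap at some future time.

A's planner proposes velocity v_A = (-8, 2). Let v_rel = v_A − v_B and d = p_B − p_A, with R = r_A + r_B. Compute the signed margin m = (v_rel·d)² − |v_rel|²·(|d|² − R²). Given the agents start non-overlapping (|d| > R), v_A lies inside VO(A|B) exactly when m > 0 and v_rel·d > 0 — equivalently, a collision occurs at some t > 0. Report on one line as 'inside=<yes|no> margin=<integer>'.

d = (18, -22),  |d|² = 808;  R = 5+8 = 13,  c = 808−13² = 639
v_rel = (-14, -1),  |v_rel|² = 197;  v_rel·d = (-14)·(18) + (-1)·(-22) = -230
197·t² + 460·t + 639 = 0  ⇒  m = (-230)² − 197·639 = -72983
m = -72983 < 0,  v_rel·d = -230 < 0  ⇒  outside

inside=no margin=-72983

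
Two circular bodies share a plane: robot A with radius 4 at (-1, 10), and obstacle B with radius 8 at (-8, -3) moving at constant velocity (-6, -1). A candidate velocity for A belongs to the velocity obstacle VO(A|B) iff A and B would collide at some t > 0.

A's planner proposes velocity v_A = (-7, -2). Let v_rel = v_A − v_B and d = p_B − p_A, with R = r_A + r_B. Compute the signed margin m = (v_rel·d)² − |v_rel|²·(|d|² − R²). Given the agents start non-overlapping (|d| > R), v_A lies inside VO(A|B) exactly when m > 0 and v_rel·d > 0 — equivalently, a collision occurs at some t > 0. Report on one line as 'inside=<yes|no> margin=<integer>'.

d = (-7, -13),  |d|² = 218;  R = 4+8 = 12,  c = 218−12² = 74
v_rel = (-1, -1),  |v_rel|² = 2;  v_rel·d = (-1)·(-7) + (-1)·(-13) = 20
2·t² − 40·t + 74 = 0  ⇒  m = 20² − 2·74 = 252
m = 252 > 0,  v_rel·d = 20 > 0  ⇒  inside

inside=yes margin=252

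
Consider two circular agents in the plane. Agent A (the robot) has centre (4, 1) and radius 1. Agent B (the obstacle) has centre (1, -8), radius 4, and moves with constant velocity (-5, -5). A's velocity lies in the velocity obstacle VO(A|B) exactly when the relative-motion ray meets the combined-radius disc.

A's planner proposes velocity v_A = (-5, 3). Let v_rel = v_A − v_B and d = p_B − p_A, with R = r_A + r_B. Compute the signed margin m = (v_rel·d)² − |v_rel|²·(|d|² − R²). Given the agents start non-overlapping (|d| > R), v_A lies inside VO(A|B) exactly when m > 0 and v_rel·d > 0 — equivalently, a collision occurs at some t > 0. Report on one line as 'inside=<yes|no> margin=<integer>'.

d = (-3, -9),  |d|² = 90;  R = 1+4 = 5,  c = 90−5² = 65
v_rel = (0, 8),  |v_rel|² = 64;  v_rel·d = (0)·(-3) + (8)·(-9) = -72
64·t² + 144·t + 65 = 0  ⇒  m = (-72)² − 64·65 = 1024
m = 1024 > 0,  v_rel·d = -72 < 0  ⇒  outside

inside=no margin=1024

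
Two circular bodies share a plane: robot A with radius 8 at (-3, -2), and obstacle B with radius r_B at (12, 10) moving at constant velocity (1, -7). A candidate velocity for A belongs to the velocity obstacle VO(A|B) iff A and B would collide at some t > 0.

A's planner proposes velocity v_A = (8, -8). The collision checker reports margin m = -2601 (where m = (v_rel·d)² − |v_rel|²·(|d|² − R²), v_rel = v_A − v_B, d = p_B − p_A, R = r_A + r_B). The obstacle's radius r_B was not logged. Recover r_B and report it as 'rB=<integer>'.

m = -2601
d = (15, 12);  v_rel = (7, -1),  |v_rel|² = 50
v_rel×d = (7)·(12) − (-1)·(15) = 99
since m = R²·50 − 99²:  R² = (9801 + -2601) / 50 = 144
R = √144 = 12  ⇒  r_B = 12 − 8 = 4

rB=4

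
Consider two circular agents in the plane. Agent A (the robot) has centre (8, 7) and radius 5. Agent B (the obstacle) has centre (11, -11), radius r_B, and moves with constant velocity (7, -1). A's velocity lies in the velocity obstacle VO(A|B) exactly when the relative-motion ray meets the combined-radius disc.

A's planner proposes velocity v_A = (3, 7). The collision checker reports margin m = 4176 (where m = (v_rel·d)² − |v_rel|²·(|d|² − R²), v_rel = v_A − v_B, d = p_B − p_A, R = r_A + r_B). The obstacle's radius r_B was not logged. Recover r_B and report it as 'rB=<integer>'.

m = 4176
d = (3, -18);  v_rel = (-4, 8),  |v_rel|² = 80
v_rel×d = (-4)·(-18) − (8)·(3) = 48
since m = R²·80 − 48²:  R² = (2304 + 4176) / 80 = 81
R = √81 = 9  ⇒  r_B = 9 − 5 = 4

rB=4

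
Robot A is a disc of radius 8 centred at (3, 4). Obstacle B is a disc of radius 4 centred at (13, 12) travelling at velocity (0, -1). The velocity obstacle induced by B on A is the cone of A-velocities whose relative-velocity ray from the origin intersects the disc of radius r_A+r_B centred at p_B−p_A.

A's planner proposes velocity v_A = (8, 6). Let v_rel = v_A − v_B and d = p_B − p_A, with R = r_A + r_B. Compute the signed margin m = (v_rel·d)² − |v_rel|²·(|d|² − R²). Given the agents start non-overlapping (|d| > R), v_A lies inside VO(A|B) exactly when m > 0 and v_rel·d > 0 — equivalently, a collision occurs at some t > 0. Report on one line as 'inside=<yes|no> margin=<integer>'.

d = (10, 8),  |d|² = 164;  R = 8+4 = 12,  c = 164−12² = 20
v_rel = (8, 7),  |v_rel|² = 113;  v_rel·d = (8)·(10) + (7)·(8) = 136
113·t² − 272·t + 20 = 0  ⇒  m = 136² − 113·20 = 16236
m = 16236 > 0,  v_rel·d = 136 > 0  ⇒  inside

inside=yes margin=16236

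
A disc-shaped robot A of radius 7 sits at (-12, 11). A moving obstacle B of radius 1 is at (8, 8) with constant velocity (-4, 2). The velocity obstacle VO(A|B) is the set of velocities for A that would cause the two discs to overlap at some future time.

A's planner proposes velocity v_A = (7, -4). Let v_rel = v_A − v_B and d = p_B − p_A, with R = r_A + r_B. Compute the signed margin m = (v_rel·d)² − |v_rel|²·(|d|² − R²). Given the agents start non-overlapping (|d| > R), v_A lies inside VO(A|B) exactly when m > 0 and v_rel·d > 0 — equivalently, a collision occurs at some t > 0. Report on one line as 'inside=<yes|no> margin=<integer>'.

d = (20, -3),  |d|² = 409;  R = 7+1 = 8,  c = 409−8² = 345
v_rel = (11, -6),  |v_rel|² = 157;  v_rel·d = (11)·(20) + (-6)·(-3) = 238
157·t² − 476·t + 345 = 0  ⇒  m = 238² − 157·345 = 2479
m = 2479 > 0,  v_rel·d = 238 > 0  ⇒  inside

inside=yes margin=2479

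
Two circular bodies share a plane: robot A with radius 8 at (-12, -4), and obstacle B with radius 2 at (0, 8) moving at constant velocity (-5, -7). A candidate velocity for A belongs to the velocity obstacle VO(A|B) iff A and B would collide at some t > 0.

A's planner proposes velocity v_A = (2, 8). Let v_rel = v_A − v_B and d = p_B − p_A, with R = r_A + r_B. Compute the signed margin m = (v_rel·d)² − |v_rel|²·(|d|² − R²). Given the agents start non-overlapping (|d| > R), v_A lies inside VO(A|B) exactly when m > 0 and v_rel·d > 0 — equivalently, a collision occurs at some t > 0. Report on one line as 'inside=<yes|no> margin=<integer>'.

d = (12, 12),  |d|² = 288;  R = 8+2 = 10,  c = 288−10² = 188
v_rel = (7, 15),  |v_rel|² = 274;  v_rel·d = (7)·(12) + (15)·(12) = 264
274·t² − 528·t + 188 = 0  ⇒  m = 264² − 274·188 = 18184
m = 18184 > 0,  v_rel·d = 264 > 0  ⇒  inside

inside=yes margin=18184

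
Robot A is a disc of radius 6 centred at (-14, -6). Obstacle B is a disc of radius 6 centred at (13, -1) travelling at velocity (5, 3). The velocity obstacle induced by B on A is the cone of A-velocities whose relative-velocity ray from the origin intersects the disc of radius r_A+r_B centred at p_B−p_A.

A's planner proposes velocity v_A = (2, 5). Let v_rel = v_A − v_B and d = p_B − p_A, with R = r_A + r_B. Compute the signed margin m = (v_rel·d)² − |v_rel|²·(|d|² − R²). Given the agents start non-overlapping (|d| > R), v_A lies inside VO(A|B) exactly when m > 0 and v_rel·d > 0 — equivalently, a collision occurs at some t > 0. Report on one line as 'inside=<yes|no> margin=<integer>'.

d = (27, 5),  |d|² = 754;  R = 6+6 = 12,  c = 754−12² = 610
v_rel = (-3, 2),  |v_rel|² = 13;  v_rel·d = (-3)·(27) + (2)·(5) = -71
13·t² + 142·t + 610 = 0  ⇒  m = (-71)² − 13·610 = -2889
m = -2889 < 0,  v_rel·d = -71 < 0  ⇒  outside

inside=no margin=-2889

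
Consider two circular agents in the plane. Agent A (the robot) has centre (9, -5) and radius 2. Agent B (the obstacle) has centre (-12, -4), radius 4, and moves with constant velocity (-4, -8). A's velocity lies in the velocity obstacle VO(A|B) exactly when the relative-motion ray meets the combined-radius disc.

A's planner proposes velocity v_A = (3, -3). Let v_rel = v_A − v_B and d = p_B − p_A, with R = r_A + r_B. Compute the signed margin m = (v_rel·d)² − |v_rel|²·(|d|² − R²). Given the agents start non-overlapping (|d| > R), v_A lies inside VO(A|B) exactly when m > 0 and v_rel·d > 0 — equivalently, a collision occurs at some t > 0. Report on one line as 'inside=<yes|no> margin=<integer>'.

d = (-21, 1),  |d|² = 442;  R = 2+4 = 6,  c = 442−6² = 406
v_rel = (7, 5),  |v_rel|² = 74;  v_rel·d = (7)·(-21) + (5)·(1) = -142
74·t² + 284·t + 406 = 0  ⇒  m = (-142)² − 74·406 = -9880
m = -9880 < 0,  v_rel·d = -142 < 0  ⇒  outside

inside=no margin=-9880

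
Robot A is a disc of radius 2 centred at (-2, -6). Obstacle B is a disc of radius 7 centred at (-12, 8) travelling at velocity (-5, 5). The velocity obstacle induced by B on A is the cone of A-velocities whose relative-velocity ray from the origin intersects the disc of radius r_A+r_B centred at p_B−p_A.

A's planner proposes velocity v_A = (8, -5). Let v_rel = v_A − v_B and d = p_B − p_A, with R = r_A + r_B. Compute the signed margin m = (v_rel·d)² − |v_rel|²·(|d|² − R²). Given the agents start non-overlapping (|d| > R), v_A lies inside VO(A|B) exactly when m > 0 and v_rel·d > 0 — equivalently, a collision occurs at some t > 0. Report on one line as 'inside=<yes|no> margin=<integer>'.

d = (-10, 14),  |d|² = 296;  R = 2+7 = 9,  c = 296−9² = 215
v_rel = (13, -10),  |v_rel|² = 269;  v_rel·d = (13)·(-10) + (-10)·(14) = -270
269·t² + 540·t + 215 = 0  ⇒  m = (-270)² − 269·215 = 15065
m = 15065 > 0,  v_rel·d = -270 < 0  ⇒  outside

inside=no margin=15065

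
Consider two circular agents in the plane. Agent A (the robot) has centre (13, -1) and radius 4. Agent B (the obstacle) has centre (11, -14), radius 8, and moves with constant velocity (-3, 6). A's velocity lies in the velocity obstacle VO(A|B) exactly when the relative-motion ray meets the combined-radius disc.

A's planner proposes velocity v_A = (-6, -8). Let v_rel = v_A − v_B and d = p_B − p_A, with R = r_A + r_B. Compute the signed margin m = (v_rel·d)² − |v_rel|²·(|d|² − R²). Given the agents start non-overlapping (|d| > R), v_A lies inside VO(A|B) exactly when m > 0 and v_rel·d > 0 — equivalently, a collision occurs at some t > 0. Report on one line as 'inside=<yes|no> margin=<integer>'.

d = (-2, -13),  |d|² = 173;  R = 4+8 = 12,  c = 173−12² = 29
v_rel = (-3, -14),  |v_rel|² = 205;  v_rel·d = (-3)·(-2) + (-14)·(-13) = 188
205·t² − 376·t + 29 = 0  ⇒  m = 188² − 205·29 = 29399
m = 29399 > 0,  v_rel·d = 188 > 0  ⇒  inside

inside=yes margin=29399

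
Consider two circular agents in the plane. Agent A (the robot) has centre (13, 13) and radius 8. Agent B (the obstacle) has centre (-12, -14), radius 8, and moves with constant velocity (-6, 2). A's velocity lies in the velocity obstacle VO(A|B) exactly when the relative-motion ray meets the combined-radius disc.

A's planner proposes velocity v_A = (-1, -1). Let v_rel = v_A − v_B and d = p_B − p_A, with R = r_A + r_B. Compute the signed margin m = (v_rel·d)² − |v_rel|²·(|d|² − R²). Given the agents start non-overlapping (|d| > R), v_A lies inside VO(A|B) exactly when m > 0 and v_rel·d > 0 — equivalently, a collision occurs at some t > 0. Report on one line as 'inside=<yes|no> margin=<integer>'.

d = (-25, -27),  |d|² = 1354;  R = 8+8 = 16,  c = 1354−16² = 1098
v_rel = (5, -3),  |v_rel|² = 34;  v_rel·d = (5)·(-25) + (-3)·(-27) = -44
34·t² + 88·t + 1098 = 0  ⇒  m = (-44)² − 34·1098 = -35396
m = -35396 < 0,  v_rel·d = -44 < 0  ⇒  outside

inside=no margin=-35396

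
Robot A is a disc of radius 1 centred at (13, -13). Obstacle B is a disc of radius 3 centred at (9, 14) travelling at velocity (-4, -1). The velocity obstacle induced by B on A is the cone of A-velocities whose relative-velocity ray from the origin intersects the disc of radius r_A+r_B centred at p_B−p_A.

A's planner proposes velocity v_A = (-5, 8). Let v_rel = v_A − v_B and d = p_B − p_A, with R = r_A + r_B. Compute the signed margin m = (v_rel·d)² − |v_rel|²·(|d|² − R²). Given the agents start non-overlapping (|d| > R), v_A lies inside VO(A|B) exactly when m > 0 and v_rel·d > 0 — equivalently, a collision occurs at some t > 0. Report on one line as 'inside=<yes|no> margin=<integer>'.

d = (-4, 27),  |d|² = 745;  R = 1+3 = 4,  c = 745−4² = 729
v_rel = (-1, 9),  |v_rel|² = 82;  v_rel·d = (-1)·(-4) + (9)·(27) = 247
82·t² − 494·t + 729 = 0  ⇒  m = 247² − 82·729 = 1231
m = 1231 > 0,  v_rel·d = 247 > 0  ⇒  inside

inside=yes margin=1231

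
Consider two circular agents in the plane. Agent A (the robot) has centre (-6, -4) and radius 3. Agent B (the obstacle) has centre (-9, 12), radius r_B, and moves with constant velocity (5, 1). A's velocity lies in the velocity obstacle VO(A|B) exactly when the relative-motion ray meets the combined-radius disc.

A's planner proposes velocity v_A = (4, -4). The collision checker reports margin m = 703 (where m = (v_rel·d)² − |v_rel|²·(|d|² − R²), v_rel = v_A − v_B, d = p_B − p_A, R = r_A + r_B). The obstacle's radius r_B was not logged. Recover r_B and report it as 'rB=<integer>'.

m = 703
d = (-3, 16);  v_rel = (-1, -5),  |v_rel|² = 26
v_rel×d = (-1)·(16) − (-5)·(-3) = -31
since m = R²·26 − (-31)²:  R² = (961 + 703) / 26 = 64
R = √64 = 8  ⇒  r_B = 8 − 3 = 5

rB=5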